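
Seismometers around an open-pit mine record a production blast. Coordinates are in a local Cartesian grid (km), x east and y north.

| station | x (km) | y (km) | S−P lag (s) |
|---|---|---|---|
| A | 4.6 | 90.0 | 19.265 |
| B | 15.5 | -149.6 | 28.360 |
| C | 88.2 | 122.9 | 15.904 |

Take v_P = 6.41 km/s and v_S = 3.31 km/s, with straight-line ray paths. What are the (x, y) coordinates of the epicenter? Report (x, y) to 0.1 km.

114.6 km east, 17.3 km north

Distance from S−P lag: d = Δt · v_P v_S / (v_P − v_S) = Δt · (6.41·3.31)/(6.41−3.31) ≈ 6.8442·Δt.
So d_A = 131.85, d_B = 194.10, d_C = 108.85 km.
Circle about each station: (x − 4.6)² + (y − 90.0)² = 131.85²; (x − 15.5)² + (y + 149.6)² = 194.10²; (x − 88.2)² + (y − 122.9)² = 108.85².
Subtracting the A equation from the B and C equations removes the quadratic terms:
21.8 x − 479.2 y = -5791.14
167.2 x + 65.8 y = 20298.59
Solving the 2×2 system: x ≈ 114.6, y ≈ 17.3 km.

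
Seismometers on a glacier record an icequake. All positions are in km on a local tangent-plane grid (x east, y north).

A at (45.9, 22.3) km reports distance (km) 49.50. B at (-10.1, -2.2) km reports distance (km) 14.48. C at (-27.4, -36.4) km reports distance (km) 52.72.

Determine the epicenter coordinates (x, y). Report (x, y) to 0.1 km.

Circle about each station: (x − 45.9)² + (y − 22.3)² = 49.50²; (x + 10.1)² + (y + 2.2)² = 14.48²; (x + 27.4)² + (y + 36.4)² = 52.72².
Subtracting the A equation from the B and C equations removes the quadratic terms:
-112.0 x − 49.0 y = -256.67
-146.6 x − 117.4 y = -857.53
Solving the 2×2 system: x ≈ -2.0, y ≈ 9.8 km.
Check against A (with the unrounded x, y): √((x − 45.9)²+(y − 22.3)²) = 49.50 ≈ 49.50 km. ✓

(-2.0, 9.8)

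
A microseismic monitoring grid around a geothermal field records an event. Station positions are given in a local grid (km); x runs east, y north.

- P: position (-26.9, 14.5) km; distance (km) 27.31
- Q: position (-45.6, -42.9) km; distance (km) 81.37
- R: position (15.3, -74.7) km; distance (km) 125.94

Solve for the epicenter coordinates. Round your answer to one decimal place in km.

Circle about each station: (x + 26.9)² + (y − 14.5)² = 27.31²; (x + 45.6)² + (y + 42.9)² = 81.37²; (x − 15.3)² + (y + 74.7)² = 125.94².
Subtracting the P equation from the Q and R equations removes the quadratic terms:
-37.4 x − 114.8 y = -2889.33
84.4 x − 178.4 y = -10234.73
Solving the 2×2 system: x ≈ -40.3, y ≈ 38.3 km.

(-40.3, 38.3)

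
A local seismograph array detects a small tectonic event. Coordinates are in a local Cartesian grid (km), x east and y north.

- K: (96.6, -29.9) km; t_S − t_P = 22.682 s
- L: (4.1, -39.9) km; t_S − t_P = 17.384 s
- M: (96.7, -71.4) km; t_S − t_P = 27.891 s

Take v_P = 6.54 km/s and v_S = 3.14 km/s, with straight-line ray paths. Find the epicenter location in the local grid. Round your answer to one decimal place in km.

x ≈ -2.3 km, y ≈ 64.9 km

Distance from S−P lag: d = Δt · v_P v_S / (v_P − v_S) = Δt · (6.54·3.14)/(6.54−3.14) ≈ 6.0399·Δt.
So d_K = 137.00, d_L = 105.00, d_M = 168.46 km.
Circle about each station: (x − 96.6)² + (y + 29.9)² = 137.00²; (x − 4.1)² + (y + 39.9)² = 105.00²; (x − 96.7)² + (y + 71.4)² = 168.46².
Subtracting the K equation from the L and M equations removes the quadratic terms:
-185.0 x − 20.0 y = -872.75
0.2 x − 83.0 y = -5386.49
Solving the 2×2 system: x ≈ -2.3, y ≈ 64.9 km.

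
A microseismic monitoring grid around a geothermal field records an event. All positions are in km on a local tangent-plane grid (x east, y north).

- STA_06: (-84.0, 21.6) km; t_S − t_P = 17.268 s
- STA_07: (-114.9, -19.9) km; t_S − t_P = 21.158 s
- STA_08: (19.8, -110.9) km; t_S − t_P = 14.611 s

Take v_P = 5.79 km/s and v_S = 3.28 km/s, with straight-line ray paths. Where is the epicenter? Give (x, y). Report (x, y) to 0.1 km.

44.3 km east, -3.1 km north

Distance from S−P lag: d = Δt · v_P v_S / (v_P − v_S) = Δt · (5.79·3.28)/(5.79−3.28) ≈ 7.5662·Δt.
So d_STA_06 = 130.65, d_STA_07 = 160.09, d_STA_08 = 110.55 km.
Circle about each station: (x + 84.0)² + (y − 21.6)² = 130.65²; (x + 114.9)² + (y + 19.9)² = 160.09²; (x − 19.8)² + (y + 110.9)² = 110.55².
Subtracting the STA_06 equation from the STA_07 and STA_08 equations removes the quadratic terms:
-61.8 x − 83.0 y = -2483.93
207.6 x − 265.0 y = 10016.41
Solving the 2×2 system: x ≈ 44.3, y ≈ -3.1 km.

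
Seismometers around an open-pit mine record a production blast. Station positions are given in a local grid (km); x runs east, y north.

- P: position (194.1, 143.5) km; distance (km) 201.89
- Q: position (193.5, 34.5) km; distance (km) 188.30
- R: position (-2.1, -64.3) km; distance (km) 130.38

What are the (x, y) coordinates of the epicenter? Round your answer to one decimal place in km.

Circle about each station: (x − 194.1)² + (y − 143.5)² = 201.89²; (x − 193.5)² + (y − 34.5)² = 188.30²; (x + 2.1)² + (y + 64.3)² = 130.38².
Subtracting pairs of circle equations eliminates x²+y² and gives linear equations (the radical axes):
-1.2 x − 218.0 y = -14331.88
-392.4 x − 415.6 y = -30367.53
Solving the 2×2 system: x ≈ 7.8, y ≈ 65.7 km.
Check against P (with the unrounded x, y): √((x − 194.1)²+(y − 143.5)²) = 201.89 ≈ 201.89 km. ✓

x ≈ 7.8 km, y ≈ 65.7 km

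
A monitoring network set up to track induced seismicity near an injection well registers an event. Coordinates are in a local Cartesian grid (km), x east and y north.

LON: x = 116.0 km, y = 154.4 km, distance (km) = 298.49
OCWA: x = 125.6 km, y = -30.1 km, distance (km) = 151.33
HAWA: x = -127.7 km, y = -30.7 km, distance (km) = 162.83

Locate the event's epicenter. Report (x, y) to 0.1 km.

x ≈ 6.3 km, y ≈ -123.2 km

Circle about each station: (x − 116.0)² + (y − 154.4)² = 298.49²; (x − 125.6)² + (y + 30.1)² = 151.33²; (x + 127.7)² + (y + 30.7)² = 162.83².
Subtracting the LON equation from the OCWA and HAWA equations removes the quadratic terms:
19.2 x − 369.0 y = 45581.52
-487.4 x − 370.2 y = 42537.09
Solving the 2×2 system: x ≈ 6.3, y ≈ -123.2 km.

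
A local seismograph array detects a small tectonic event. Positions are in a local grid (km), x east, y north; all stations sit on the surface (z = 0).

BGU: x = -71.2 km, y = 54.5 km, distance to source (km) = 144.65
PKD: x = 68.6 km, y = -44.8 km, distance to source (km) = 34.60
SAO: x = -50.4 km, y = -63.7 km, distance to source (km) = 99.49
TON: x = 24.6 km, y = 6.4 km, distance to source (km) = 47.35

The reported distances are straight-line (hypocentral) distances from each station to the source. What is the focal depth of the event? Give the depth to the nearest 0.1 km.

z ≈ 19.2 km

Each station gives a sphere (x−x_i)² + (y−y_i)² + z² = d_i² (stations at z=0).
Subtracting the BGU sphere from PKD and SAO: z² cancels, leaving linear equations in x and y:
279.6 x − 198.6 y = 18399.77
41.6 x − 236.4 y = 9583.52
Solving: x ≈ 42.299, y ≈ -33.096 km (keep extra digits for the depth step; rounded: 42.3, -33.1).
Then from the BGU sphere: z² = 144.65² − (x + 71.2)² − (y − 54.5)² with x = 42.299, y = -33.096, so z ≈ 19.197 ≈ 19.2 km.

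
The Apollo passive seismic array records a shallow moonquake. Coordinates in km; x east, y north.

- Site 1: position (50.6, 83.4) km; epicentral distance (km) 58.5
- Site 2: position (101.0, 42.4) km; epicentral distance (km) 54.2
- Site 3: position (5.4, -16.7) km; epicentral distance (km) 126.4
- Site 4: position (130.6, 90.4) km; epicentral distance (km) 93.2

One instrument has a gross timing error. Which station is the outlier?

Solve using three stations at a time. Using Site 2, Site 3, Site 4 (subtract circle equations pairwise → linear system) gives (x, y) ≈ (131.2, -3.0).
Distances from that point to each station vs reported:
  Site 1: calculated 118.1 vs reported 58.5 → residual 59.6 km
  Site 2: calculated 54.5 vs reported 54.2 → residual 0.3 km
  Site 3: calculated 126.5 vs reported 126.4 → residual 0.1 km
  Site 4: calculated 93.4 vs reported 93.2 → residual 0.2 km
Site 2, Site 3, Site 4 are mutually consistent (residuals ≈ 0); Site 1 is off by 59.6 km.

Site 1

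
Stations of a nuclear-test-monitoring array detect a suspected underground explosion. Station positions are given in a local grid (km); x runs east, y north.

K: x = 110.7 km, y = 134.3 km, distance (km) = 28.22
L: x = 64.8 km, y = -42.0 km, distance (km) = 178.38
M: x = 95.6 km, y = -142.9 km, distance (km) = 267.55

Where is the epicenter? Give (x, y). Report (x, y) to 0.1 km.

(135.9, 121.6)

Circle about each station: (x − 110.7)² + (y − 134.3)² = 28.22²; (x − 64.8)² + (y + 42.0)² = 178.38²; (x − 95.6)² + (y + 142.9)² = 267.55².
Subtracting the K equation from the L and M equations removes the quadratic terms:
-91.8 x − 352.6 y = -55351.00
-30.2 x − 554.4 y = -71517.84
Solving the 2×2 system: x ≈ 135.9, y ≈ 121.6 km.
Check against K (with the unrounded x, y): √((x − 110.7)²+(y − 134.3)²) = 28.22 ≈ 28.22 km. ✓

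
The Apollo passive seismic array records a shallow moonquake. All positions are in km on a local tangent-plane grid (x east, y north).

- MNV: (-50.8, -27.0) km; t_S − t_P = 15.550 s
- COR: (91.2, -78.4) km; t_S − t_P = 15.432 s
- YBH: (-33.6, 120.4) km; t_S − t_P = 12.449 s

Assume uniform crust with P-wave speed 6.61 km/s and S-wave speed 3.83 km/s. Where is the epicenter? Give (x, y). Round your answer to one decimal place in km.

(61.7, 59.0)

Distance from S−P lag: d = Δt · v_P v_S / (v_P − v_S) = Δt · (6.61·3.83)/(6.61−3.83) ≈ 9.1066·Δt.
So d_MNV = 141.61, d_COR = 140.53, d_YBH = 113.37 km.
Circle about each station: (x + 50.8)² + (y + 27.0)² = 141.61²; (x − 91.2)² + (y + 78.4)² = 140.53²; (x + 33.6)² + (y − 120.4)² = 113.37².
Subtracting the MNV equation from the COR and YBH equations removes the quadratic terms:
284.0 x − 102.8 y = 11459.07
34.4 x + 294.8 y = 19516.12
Solving the 2×2 system: x ≈ 61.7, y ≈ 59.0 km.
Check against MNV (with the unrounded x, y): √((x + 50.8)²+(y + 27.0)²) = 141.61 ≈ 141.61 km. ✓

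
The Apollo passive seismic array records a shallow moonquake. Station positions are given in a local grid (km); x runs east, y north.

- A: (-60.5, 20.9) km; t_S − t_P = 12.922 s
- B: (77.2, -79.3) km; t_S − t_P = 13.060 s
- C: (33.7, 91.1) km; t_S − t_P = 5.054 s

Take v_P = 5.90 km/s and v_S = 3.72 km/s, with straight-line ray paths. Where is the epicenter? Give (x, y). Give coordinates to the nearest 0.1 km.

x ≈ 65.9 km, y ≈ 51.7 km

Distance from S−P lag: d = Δt · v_P v_S / (v_P − v_S) = Δt · (5.90·3.72)/(5.90−3.72) ≈ 10.0679·Δt.
So d_A = 130.10, d_B = 131.49, d_C = 50.88 km.
Circle about each station: (x + 60.5)² + (y − 20.9)² = 130.10²; (x − 77.2)² + (y + 79.3)² = 131.49²; (x − 33.7)² + (y − 91.1)² = 50.88².
Subtracting the A equation from the B and C equations removes the quadratic terms:
275.4 x − 200.4 y = 7787.66
188.4 x + 140.4 y = 19675.08
Solving the 2×2 system: x ≈ 65.9, y ≈ 51.7 km.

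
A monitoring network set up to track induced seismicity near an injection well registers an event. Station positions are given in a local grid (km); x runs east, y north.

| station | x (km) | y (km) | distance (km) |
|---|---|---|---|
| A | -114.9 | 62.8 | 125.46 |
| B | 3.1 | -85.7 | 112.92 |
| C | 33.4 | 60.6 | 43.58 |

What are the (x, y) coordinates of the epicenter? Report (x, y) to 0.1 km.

(5.4, 27.2)

Circle about each station: (x + 114.9)² + (y − 62.8)² = 125.46²; (x − 3.1)² + (y + 85.7)² = 112.92²; (x − 33.4)² + (y − 60.6)² = 43.58².
Subtracting the A equation from the B and C equations removes the quadratic terms:
236.0 x − 297.0 y = -6802.46
296.6 x − 4.4 y = 1483.07
Solving the 2×2 system: x ≈ 5.4, y ≈ 27.2 km.
Check against A (with the unrounded x, y): √((x + 114.9)²+(y − 62.8)²) = 125.46 ≈ 125.46 km. ✓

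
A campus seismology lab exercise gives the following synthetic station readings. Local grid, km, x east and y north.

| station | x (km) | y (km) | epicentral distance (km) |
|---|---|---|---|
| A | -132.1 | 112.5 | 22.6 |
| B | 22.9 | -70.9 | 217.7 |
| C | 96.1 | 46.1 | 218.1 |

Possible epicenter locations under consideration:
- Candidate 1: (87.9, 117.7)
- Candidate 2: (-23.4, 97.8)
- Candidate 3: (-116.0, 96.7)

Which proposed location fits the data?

Candidate 3

For each candidate, compare |candidate − station| to the reported distance:
Candidate 1: residuals A 197.5, B 18.2, C 146.0 → max 197.5 km
Candidate 2: residuals A 87.1, B 42.8, C 87.9 → max 87.9 km
Candidate 3: residuals A 0.0, B 0.0, C 0.0 → max 0.0 km
Only Candidate 3 has all residuals ≈ 0.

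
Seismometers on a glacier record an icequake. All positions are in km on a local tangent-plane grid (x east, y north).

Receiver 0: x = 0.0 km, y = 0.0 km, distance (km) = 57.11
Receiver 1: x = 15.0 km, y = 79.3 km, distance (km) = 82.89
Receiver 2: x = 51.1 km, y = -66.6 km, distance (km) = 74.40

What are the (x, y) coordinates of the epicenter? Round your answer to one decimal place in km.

Circle about each station: x² + y² = 57.11²; (x − 15.0)² + (y − 79.3)² = 82.89²; (x − 51.1)² + (y + 66.6)² = 74.40².
Subtracting the Receiver 0 equation from the Receiver 1 and Receiver 2 equations removes the quadratic terms:
30.0 x + 158.6 y = 2904.29
102.2 x − 133.2 y = 4772.96
Solving the 2×2 system: x ≈ 56.6, y ≈ 7.6 km.

(56.6, 7.6)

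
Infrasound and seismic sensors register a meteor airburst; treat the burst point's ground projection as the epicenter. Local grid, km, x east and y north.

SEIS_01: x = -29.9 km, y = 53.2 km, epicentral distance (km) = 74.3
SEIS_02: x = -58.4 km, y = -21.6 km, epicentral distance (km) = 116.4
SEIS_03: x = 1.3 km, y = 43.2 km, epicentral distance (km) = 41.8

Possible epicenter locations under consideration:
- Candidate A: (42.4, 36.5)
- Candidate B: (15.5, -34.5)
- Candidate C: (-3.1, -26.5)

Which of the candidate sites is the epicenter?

For each candidate, compare |candidate − station| to the reported distance:
Candidate A: residuals SEIS_01 0.1, SEIS_02 0.1, SEIS_03 0.2 → max 0.2 km
Candidate B: residuals SEIS_01 24.5, SEIS_02 41.4, SEIS_03 37.2 → max 41.4 km
Candidate C: residuals SEIS_01 9.8, SEIS_02 60.9, SEIS_03 28.0 → max 60.9 km
Only Candidate A has all residuals ≈ 0.

Candidate A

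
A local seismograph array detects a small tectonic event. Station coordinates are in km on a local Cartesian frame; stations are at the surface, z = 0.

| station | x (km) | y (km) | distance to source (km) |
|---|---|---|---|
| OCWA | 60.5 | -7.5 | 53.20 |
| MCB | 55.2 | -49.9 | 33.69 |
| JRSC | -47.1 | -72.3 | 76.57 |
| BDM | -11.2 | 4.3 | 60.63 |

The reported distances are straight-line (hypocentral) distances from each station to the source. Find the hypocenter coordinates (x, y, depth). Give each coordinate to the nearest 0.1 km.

(23.5, -44.4, 10.0)

Each station gives a sphere (x−x_i)² + (y−y_i)² + z² = d_i² (stations at z=0).
Subtracting the OCWA sphere from MCB and JRSC: z² cancels, leaving linear equations in x and y:
-10.6 x − 84.8 y = 3515.77
-215.2 x − 129.6 y = 696.48
Solving: x ≈ 23.501, y ≈ -44.397 km (keep extra digits for the depth step; rounded: 23.5, -44.4).
Then from the OCWA sphere: z² = 53.20² − (x − 60.5)² − (y + 7.5)² with x = 23.501, y = -44.397, so z ≈ 9.996 ≈ 10.0 km.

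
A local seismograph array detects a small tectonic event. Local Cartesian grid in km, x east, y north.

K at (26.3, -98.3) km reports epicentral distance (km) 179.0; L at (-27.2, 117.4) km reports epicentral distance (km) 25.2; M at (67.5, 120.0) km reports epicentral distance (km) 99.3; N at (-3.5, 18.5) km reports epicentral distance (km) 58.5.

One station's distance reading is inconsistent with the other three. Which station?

Solve using three stations at a time. Using K, M, N (subtract circle equations pairwise → linear system) gives (x, y) ≈ (-20.7, 74.4).
Distances from that point to each station vs reported:
  K: calculated 179.0 vs reported 179.0 → residual 0.0 km
  L: calculated 43.5 vs reported 25.2 → residual 18.3 km
  M: calculated 99.3 vs reported 99.3 → residual 0.0 km
  N: calculated 58.5 vs reported 58.5 → residual 0.0 km
K, M, N are mutually consistent (residuals ≈ 0); L is off by 18.3 km.

L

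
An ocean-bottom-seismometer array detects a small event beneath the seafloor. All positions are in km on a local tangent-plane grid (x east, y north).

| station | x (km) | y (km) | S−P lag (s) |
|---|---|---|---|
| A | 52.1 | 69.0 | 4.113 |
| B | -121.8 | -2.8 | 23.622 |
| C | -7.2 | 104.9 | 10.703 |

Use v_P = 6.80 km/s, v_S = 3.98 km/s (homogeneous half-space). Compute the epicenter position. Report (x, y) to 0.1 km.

91.1 km east, 75.1 km north

Distance from S−P lag: d = Δt · v_P v_S / (v_P − v_S) = Δt · (6.80·3.98)/(6.80−3.98) ≈ 9.5972·Δt.
So d_A = 39.47, d_B = 226.70, d_C = 102.72 km.
Circle about each station: (x − 52.1)² + (y − 69.0)² = 39.47²; (x + 121.8)² + (y + 2.8)² = 226.70²; (x + 7.2)² + (y − 104.9)² = 102.72².
Subtracting the A equation from the B and C equations removes the quadratic terms:
-347.8 x − 143.6 y = -42467.34
-118.6 x + 71.8 y = -5413.08
Solving the 2×2 system: x ≈ 91.1, y ≈ 75.1 km.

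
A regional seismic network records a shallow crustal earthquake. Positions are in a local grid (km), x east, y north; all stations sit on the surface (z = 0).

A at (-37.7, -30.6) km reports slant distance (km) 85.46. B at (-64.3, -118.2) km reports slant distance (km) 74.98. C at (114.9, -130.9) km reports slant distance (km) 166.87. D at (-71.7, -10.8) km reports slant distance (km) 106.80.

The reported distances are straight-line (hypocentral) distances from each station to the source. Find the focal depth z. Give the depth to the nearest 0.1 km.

62.2 km

Each station gives a sphere (x−x_i)² + (y−y_i)² + z² = d_i² (stations at z=0).
Subtracting the A sphere from B and C: z² cancels, leaving linear equations in x and y:
-53.2 x − 175.2 y = 17429.49
305.2 x − 200.6 y = 7436.98
Solving: x ≈ -34.195, y ≈ -89.100 km (keep extra digits for the depth step; rounded: -34.2, -89.1).
Then from the A sphere: z² = 85.46² − (x + 37.7)² − (y + 30.6)² with x = -34.195, y = -89.100, so z ≈ 62.200 ≈ 62.2 km.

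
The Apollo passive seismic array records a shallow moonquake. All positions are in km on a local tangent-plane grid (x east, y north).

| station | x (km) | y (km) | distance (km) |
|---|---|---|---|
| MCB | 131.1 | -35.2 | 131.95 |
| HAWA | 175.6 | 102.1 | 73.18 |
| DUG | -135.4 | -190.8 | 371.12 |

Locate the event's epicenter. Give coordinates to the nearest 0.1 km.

x ≈ 102.9 km, y ≈ 93.7 km

Circle about each station: (x − 131.1)² + (y + 35.2)² = 131.95²; (x − 175.6)² + (y − 102.1)² = 73.18²; (x + 135.4)² + (y + 190.8)² = 371.12².
Subtracting the MCB equation from the HAWA and DUG equations removes the quadratic terms:
89.0 x + 274.6 y = 34889.01
-533.0 x − 311.2 y = -84007.70
Solving the 2×2 system: x ≈ 102.9, y ≈ 93.7 km.
Check against MCB (with the unrounded x, y): √((x − 131.1)²+(y + 35.2)²) = 131.95 ≈ 131.95 km. ✓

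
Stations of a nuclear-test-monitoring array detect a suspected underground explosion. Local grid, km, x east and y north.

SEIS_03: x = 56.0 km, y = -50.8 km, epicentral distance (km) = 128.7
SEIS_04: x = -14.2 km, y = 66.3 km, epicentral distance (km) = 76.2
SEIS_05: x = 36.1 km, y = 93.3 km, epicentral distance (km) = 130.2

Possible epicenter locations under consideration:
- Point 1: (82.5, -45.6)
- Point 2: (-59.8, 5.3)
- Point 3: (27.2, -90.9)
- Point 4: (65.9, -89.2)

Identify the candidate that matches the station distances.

Point 2

For each candidate, compare |candidate − station| to the reported distance:
Point 1: residuals SEIS_03 101.7, SEIS_04 71.7, SEIS_05 16.2 → max 101.7 km
Point 2: residuals SEIS_03 0.0, SEIS_04 0.0, SEIS_05 0.0 → max 0.0 km
Point 3: residuals SEIS_03 79.3, SEIS_04 86.4, SEIS_05 54.2 → max 86.4 km
Point 4: residuals SEIS_03 89.0, SEIS_04 98.7, SEIS_05 54.7 → max 98.7 km
Only Point 2 has all residuals ≈ 0.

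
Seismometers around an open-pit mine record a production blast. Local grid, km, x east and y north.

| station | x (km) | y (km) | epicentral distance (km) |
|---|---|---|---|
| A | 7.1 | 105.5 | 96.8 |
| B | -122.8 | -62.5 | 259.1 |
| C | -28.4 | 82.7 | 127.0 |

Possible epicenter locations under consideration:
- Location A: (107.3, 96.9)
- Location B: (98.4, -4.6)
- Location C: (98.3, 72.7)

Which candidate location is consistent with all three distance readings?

For each candidate, compare |candidate − station| to the reported distance:
Location A: residuals A 3.8, B 20.8, C 9.4 → max 20.8 km
Location B: residuals A 46.2, B 30.4, C 26.9 → max 46.2 km
Location C: residuals A 0.1, B 0.1, C 0.1 → max 0.1 km
Only Location C has all residuals ≈ 0.

Location C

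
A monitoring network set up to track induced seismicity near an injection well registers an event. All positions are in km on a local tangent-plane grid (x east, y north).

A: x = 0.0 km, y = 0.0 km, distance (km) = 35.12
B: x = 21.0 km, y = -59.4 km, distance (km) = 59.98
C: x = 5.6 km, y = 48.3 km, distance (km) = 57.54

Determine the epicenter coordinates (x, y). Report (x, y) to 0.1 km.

x ≈ 35.1 km, y ≈ -1.1 km

Circle about each station: x² + y² = 35.12²; (x − 21.0)² + (y + 59.4)² = 59.98²; (x − 5.6)² + (y − 48.3)² = 57.54².
Subtracting pairs of circle equations eliminates x²+y² and gives linear equations (the radical axes):
42.0 x − 118.8 y = 1605.17
11.2 x + 96.6 y = 286.81
Solving the 2×2 system: x ≈ 35.1, y ≈ -1.1 km.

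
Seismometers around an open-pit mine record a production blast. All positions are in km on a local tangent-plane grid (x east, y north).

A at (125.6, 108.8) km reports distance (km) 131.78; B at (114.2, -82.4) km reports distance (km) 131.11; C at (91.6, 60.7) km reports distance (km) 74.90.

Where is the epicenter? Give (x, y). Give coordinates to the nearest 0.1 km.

Circle about each station: (x − 125.6)² + (y − 108.8)² = 131.78²; (x − 114.2)² + (y + 82.4)² = 131.11²; (x − 91.6)² + (y − 60.7)² = 74.90².
Subtracting the A equation from the B and C equations removes the quadratic terms:
-22.8 x − 382.4 y = -7605.26
-68.0 x − 96.2 y = -3781.79
Solving the 2×2 system: x ≈ 30.0, y ≈ 18.1 km.

(30.0, 18.1)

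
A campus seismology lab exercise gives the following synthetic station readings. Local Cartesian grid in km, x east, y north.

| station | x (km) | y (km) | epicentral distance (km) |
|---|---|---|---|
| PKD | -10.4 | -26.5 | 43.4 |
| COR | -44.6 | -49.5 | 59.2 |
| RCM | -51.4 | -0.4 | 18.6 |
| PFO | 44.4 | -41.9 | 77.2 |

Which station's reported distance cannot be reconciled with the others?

Solve using three stations at a time. Using PKD, COR, RCM (subtract circle equations pairwise → linear system) gives (x, y) ≈ (-35.4, 9.0).
Distances from that point to each station vs reported:
  PKD: calculated 43.4 vs reported 43.4 → residual 0.0 km
  COR: calculated 59.2 vs reported 59.2 → residual 0.0 km
  RCM: calculated 18.6 vs reported 18.6 → residual 0.0 km
  PFO: calculated 94.6 vs reported 77.2 → residual 17.4 km
PKD, COR, RCM are mutually consistent (residuals ≈ 0); PFO is off by 17.4 km.

PFO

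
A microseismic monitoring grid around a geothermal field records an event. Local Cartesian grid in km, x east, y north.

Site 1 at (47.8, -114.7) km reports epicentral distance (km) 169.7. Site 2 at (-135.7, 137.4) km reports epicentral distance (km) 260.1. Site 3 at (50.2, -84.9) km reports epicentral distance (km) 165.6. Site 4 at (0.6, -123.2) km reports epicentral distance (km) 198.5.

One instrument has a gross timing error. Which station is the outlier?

Solve using three stations at a time. Using Site 1, Site 2, Site 4 (subtract circle equations pairwise → linear system) gives (x, y) ≈ (107.1, 44.3).
Distances from that point to each station vs reported:
  Site 1: calculated 169.7 vs reported 169.7 → residual 0.0 km
  Site 2: calculated 260.1 vs reported 260.1 → residual 0.0 km
  Site 3: calculated 141.2 vs reported 165.6 → residual 24.4 km
  Site 4: calculated 198.5 vs reported 198.5 → residual 0.0 km
Site 1, Site 2, Site 4 are mutually consistent (residuals ≈ 0); Site 3 is off by 24.4 km.

Site 3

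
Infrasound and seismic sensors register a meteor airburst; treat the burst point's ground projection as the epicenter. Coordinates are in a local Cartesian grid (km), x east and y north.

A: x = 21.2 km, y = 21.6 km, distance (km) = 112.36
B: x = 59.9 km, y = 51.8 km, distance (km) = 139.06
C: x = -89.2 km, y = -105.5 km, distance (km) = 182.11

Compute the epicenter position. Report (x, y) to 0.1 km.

x ≈ -77.0 km, y ≈ 76.2 km

Circle about each station: (x − 21.2)² + (y − 21.6)² = 112.36²; (x − 59.9)² + (y − 51.8)² = 139.06²; (x + 89.2)² + (y + 105.5)² = 182.11².
Subtracting the A equation from the B and C equations removes the quadratic terms:
77.4 x + 60.4 y = -1357.66
-220.8 x − 254.2 y = -2368.39
Solving the 2×2 system: x ≈ -77.0, y ≈ 76.2 km.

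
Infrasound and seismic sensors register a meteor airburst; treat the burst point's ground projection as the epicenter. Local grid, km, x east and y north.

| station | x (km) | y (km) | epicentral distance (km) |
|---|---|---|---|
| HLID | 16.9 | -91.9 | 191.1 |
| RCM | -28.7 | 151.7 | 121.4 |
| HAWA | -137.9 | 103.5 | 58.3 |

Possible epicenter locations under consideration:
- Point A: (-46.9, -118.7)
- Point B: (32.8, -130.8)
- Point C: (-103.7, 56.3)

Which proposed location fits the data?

Point C

For each candidate, compare |candidate − station| to the reported distance:
Point A: residuals HLID 121.9, RCM 149.6, HAWA 181.8 → max 181.8 km
Point B: residuals HLID 149.1, RCM 167.7, HAWA 231.6 → max 231.6 km
Point C: residuals HLID 0.0, RCM 0.0, HAWA 0.0 → max 0.0 km
Only Point C has all residuals ≈ 0.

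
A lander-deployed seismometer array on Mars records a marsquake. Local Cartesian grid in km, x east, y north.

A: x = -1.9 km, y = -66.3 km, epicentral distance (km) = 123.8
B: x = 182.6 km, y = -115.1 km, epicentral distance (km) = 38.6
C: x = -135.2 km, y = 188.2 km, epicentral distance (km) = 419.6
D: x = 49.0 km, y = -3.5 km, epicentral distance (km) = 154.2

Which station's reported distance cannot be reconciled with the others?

Solve using three stations at a time. Using B, C, D (subtract circle equations pairwise → linear system) gives (x, y) ≈ (145.4, -123.7).
Distances from that point to each station vs reported:
  A: calculated 158.1 vs reported 123.8 → residual 34.3 km
  B: calculated 38.2 vs reported 38.6 → residual 0.4 km
  C: calculated 419.6 vs reported 419.6 → residual 0.0 km
  D: calculated 154.1 vs reported 154.2 → residual 0.1 km
B, C, D are mutually consistent (residuals ≈ 0); A is off by 34.3 km.

A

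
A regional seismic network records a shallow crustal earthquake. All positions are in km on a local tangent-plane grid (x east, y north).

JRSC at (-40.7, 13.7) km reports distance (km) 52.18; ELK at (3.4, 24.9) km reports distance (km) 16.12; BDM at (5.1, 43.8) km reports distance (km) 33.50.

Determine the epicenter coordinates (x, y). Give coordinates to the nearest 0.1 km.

Circle about each station: (x + 40.7)² + (y − 13.7)² = 52.18²; (x − 3.4)² + (y − 24.9)² = 16.12²; (x − 5.1)² + (y − 43.8)² = 33.50².
Subtracting the JRSC equation from the ELK and BDM equations removes the quadratic terms:
88.2 x + 22.4 y = 1250.29
91.6 x + 60.2 y = 1700.77
Solving the 2×2 system: x ≈ 11.4, y ≈ 10.9 km.
Check against JRSC (with the unrounded x, y): √((x + 40.7)²+(y − 13.7)²) = 52.19 ≈ 52.18 km. ✓

11.4 km east, 10.9 km north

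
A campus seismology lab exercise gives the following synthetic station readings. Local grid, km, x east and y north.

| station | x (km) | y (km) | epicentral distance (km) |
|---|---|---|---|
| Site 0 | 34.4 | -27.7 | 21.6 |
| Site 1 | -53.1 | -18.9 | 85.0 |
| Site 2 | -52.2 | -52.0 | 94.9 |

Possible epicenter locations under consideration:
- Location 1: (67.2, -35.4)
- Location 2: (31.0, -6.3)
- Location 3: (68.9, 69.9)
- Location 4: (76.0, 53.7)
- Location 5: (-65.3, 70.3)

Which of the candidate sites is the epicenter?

Location 2

For each candidate, compare |candidate − station| to the reported distance:
Location 1: residuals Site 0 12.1, Site 1 36.4, Site 2 25.6 → max 36.4 km
Location 2: residuals Site 0 0.1, Site 1 0.0, Site 2 0.0 → max 0.1 km
Location 3: residuals Site 0 81.9, Site 1 65.9, Site 2 76.9 → max 81.9 km
Location 4: residuals Site 0 69.8, Site 1 63.1, Site 2 71.3 → max 71.3 km
Location 5: residuals Site 0 118.2, Site 1 5.0, Site 2 28.1 → max 118.2 km
Only Location 2 has all residuals ≈ 0.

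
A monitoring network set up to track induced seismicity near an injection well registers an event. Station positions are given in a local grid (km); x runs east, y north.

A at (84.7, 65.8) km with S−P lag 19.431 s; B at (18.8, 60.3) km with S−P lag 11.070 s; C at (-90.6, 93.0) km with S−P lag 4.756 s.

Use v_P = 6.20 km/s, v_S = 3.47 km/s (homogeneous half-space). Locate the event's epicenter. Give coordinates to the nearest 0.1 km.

(-68.4, 62.8)

Distance from S−P lag: d = Δt · v_P v_S / (v_P − v_S) = Δt · (6.20·3.47)/(6.20−3.47) ≈ 7.8806·Δt.
So d_A = 153.13, d_B = 87.24, d_C = 37.48 km.
Circle about each station: (x − 84.7)² + (y − 65.8)² = 153.13²; (x − 18.8)² + (y − 60.3)² = 87.24²; (x + 90.6)² + (y − 93.0)² = 37.48².
Subtracting the A equation from the B and C equations removes the quadratic terms:
-131.8 x − 11.0 y = 8323.78
-350.6 x + 54.4 y = 27397.68
Solving the 2×2 system: x ≈ -68.4, y ≈ 62.8 km.
Check against A (with the unrounded x, y): √((x − 84.7)²+(y − 65.8)²) = 153.13 ≈ 153.13 km. ✓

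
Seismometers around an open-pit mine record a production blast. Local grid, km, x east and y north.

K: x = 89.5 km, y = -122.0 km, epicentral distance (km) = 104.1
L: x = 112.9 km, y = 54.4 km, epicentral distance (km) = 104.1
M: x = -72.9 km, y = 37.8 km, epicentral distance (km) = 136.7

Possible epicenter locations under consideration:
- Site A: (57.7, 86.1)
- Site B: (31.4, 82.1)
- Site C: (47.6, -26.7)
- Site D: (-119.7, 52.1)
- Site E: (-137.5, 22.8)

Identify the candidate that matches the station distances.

For each candidate, compare |candidate − station| to the reported distance:
Site A: residuals K 106.4, L 40.4, M 2.5 → max 106.4 km
Site B: residuals K 108.1, L 18.0, M 23.4 → max 108.1 km
Site C: residuals K 0.0, L 0.0, M 0.0 → max 0.0 km
Site D: residuals K 168.1, L 128.5, M 87.8 → max 168.1 km
Site E: residuals K 165.2, L 148.3, M 70.4 → max 165.2 km
Only Site C has all residuals ≈ 0.

Site C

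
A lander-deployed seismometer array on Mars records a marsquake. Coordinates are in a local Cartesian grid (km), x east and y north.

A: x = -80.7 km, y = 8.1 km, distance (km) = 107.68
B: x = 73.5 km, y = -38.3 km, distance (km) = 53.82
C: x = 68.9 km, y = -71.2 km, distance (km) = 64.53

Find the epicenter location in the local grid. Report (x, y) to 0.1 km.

Circle about each station: (x + 80.7)² + (y − 8.1)² = 107.68²; (x − 73.5)² + (y + 38.3)² = 53.82²; (x − 68.9)² + (y + 71.2)² = 64.53².
Subtracting pairs of circle equations eliminates x²+y² and gives linear equations (the radical axes):
308.4 x − 92.8 y = 8989.43
299.2 x − 158.6 y = 10669.41
Solving the 2×2 system: x ≈ 20.6, y ≈ -28.4 km.

x ≈ 20.6 km, y ≈ -28.4 km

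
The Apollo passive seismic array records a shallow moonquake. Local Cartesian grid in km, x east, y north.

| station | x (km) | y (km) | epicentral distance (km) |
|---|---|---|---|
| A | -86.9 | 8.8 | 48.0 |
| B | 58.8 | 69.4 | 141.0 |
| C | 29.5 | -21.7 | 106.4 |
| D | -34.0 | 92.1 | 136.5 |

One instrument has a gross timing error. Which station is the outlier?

B

Solve using three stations at a time. Using A, C, D (subtract circle equations pairwise → linear system) gives (x, y) ≈ (-75.7, -37.9).
Distances from that point to each station vs reported:
  A: calculated 48.0 vs reported 48.0 → residual 0.0 km
  B: calculated 172.0 vs reported 141.0 → residual 31.0 km
  C: calculated 106.4 vs reported 106.4 → residual 0.0 km
  D: calculated 136.5 vs reported 136.5 → residual 0.0 km
A, C, D are mutually consistent (residuals ≈ 0); B is off by 31.0 km.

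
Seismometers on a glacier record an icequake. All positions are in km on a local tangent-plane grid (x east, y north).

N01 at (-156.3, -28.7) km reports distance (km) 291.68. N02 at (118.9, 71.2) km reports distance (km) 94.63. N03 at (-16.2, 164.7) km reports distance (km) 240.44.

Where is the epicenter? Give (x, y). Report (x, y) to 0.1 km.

Circle about each station: (x + 156.3)² + (y + 28.7)² = 291.68²; (x − 118.9)² + (y − 71.2)² = 94.63²; (x + 16.2)² + (y − 164.7)² = 240.44².
Subtracting the N01 equation from the N02 and N03 equations removes the quadratic terms:
550.4 x + 199.8 y = 70075.66
280.2 x + 386.8 y = 29400.98
Solving the 2×2 system: x ≈ 135.3, y ≈ -22.0 km.
Check against N01 (with the unrounded x, y): √((x + 156.3)²+(y + 28.7)²) = 291.68 ≈ 291.68 km. ✓

135.3 km east, -22.0 km north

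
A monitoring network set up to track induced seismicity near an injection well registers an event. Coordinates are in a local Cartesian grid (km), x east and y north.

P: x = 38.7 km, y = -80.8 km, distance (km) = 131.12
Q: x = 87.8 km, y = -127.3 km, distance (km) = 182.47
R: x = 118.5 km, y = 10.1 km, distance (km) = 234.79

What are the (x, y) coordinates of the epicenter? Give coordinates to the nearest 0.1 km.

(-91.7, -94.5)

Circle about each station: (x − 38.7)² + (y + 80.8)² = 131.12²; (x − 87.8)² + (y + 127.3)² = 182.47²; (x − 118.5)² + (y − 10.1)² = 234.79².
Subtracting pairs of circle equations eliminates x²+y² and gives linear equations (the radical axes):
98.2 x − 93.0 y = -215.05
159.6 x + 181.8 y = -31815.96
Solving the 2×2 system: x ≈ -91.7, y ≈ -94.5 km.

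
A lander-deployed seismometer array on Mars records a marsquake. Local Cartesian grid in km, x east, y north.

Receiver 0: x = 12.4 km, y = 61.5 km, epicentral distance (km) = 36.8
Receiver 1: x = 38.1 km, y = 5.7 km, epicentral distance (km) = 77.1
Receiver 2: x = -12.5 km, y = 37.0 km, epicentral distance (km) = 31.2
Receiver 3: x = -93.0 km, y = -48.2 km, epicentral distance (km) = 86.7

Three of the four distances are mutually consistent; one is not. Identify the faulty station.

Receiver 0

Solve using three stations at a time. Using Receiver 1, Receiver 2, Receiver 3 (subtract circle equations pairwise → linear system) gives (x, y) ≈ (-37.9, 18.8).
Distances from that point to each station vs reported:
  Receiver 0: calculated 66.0 vs reported 36.8 → residual 29.2 km
  Receiver 1: calculated 77.1 vs reported 77.1 → residual 0.0 km
  Receiver 2: calculated 31.3 vs reported 31.2 → residual 0.1 km
  Receiver 3: calculated 86.7 vs reported 86.7 → residual 0.0 km
Receiver 1, Receiver 2, Receiver 3 are mutually consistent (residuals ≈ 0); Receiver 0 is off by 29.2 km.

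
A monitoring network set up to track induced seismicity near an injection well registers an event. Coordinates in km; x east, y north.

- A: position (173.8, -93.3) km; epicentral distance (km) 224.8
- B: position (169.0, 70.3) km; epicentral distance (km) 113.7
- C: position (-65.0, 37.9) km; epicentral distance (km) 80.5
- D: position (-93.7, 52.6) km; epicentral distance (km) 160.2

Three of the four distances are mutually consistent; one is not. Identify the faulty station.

C

Solve using three stations at a time. Using A, B, D (subtract circle equations pairwise → linear system) gives (x, y) ≈ (59.3, 100.1).
Distances from that point to each station vs reported:
  A: calculated 224.8 vs reported 224.8 → residual 0.0 km
  B: calculated 113.7 vs reported 113.7 → residual 0.0 km
  C: calculated 139.0 vs reported 80.5 → residual 58.5 km
  D: calculated 160.2 vs reported 160.2 → residual 0.0 km
A, B, D are mutually consistent (residuals ≈ 0); C is off by 58.5 km.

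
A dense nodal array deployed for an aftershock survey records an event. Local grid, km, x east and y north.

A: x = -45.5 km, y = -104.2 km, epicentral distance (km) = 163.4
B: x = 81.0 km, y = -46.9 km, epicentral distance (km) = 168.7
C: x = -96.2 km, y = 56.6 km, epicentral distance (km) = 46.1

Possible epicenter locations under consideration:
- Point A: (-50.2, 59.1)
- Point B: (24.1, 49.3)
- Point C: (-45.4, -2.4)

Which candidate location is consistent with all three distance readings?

For each candidate, compare |candidate − station| to the reported distance:
Point A: residuals A 0.0, B 0.0, C 0.0 → max 0.0 km
Point B: residuals A 5.1, B 56.9, C 74.4 → max 74.4 km
Point C: residuals A 61.6, B 34.7, C 31.8 → max 61.6 km
Only Point A has all residuals ≈ 0.

Point A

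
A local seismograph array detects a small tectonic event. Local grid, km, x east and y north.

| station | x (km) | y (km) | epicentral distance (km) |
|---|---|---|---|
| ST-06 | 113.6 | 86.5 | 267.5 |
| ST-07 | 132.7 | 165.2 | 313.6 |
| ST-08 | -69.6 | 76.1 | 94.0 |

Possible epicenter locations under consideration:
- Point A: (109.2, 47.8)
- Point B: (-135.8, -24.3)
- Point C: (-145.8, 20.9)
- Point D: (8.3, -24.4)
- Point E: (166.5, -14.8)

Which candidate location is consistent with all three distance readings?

Point C

For each candidate, compare |candidate − station| to the reported distance:
Point A: residuals ST-06 228.6, ST-07 193.9, ST-08 87.0 → max 228.6 km
Point B: residuals ST-06 5.4, ST-07 15.0, ST-08 26.3 → max 26.3 km
Point C: residuals ST-06 0.1, ST-07 0.1, ST-08 0.1 → max 0.1 km
Point D: residuals ST-06 114.6, ST-07 86.8, ST-08 33.2 → max 114.6 km
Point E: residuals ST-06 153.2, ST-07 130.5, ST-08 159.0 → max 159.0 km
Only Point C has all residuals ≈ 0.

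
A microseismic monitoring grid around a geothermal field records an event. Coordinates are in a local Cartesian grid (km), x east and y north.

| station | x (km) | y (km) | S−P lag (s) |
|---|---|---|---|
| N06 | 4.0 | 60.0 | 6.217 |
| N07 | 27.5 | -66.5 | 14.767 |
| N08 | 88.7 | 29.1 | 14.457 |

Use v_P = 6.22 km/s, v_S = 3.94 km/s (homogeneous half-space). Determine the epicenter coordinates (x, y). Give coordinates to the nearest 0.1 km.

-62.7 km east, 64.1 km north

Distance from S−P lag: d = Δt · v_P v_S / (v_P − v_S) = Δt · (6.22·3.94)/(6.22−3.94) ≈ 10.7486·Δt.
So d_N06 = 66.82, d_N07 = 158.72, d_N08 = 155.39 km.
Circle about each station: (x − 4.0)² + (y − 60.0)² = 66.82²; (x − 27.5)² + (y + 66.5)² = 158.72²; (x − 88.7)² + (y − 29.1)² = 155.39².
Subtracting pairs of circle equations eliminates x²+y² and gives linear equations (the radical axes):
47.0 x − 253.0 y = -19164.63
169.4 x − 61.8 y = -14582.64
Solving the 2×2 system: x ≈ -62.7, y ≈ 64.1 km.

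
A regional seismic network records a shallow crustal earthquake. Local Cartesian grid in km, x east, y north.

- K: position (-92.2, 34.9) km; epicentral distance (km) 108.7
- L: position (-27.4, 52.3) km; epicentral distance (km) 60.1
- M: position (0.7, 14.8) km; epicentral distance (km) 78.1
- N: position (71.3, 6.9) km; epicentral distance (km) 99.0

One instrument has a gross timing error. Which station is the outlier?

K

Solve using three stations at a time. Using L, M, N (subtract circle equations pairwise → linear system) gives (x, y) ≈ (18.7, 90.8).
Distances from that point to each station vs reported:
  K: calculated 124.2 vs reported 108.7 → residual 15.5 km
  L: calculated 60.1 vs reported 60.1 → residual 0.0 km
  M: calculated 78.1 vs reported 78.1 → residual 0.0 km
  N: calculated 99.0 vs reported 99.0 → residual 0.0 km
L, M, N are mutually consistent (residuals ≈ 0); K is off by 15.5 km.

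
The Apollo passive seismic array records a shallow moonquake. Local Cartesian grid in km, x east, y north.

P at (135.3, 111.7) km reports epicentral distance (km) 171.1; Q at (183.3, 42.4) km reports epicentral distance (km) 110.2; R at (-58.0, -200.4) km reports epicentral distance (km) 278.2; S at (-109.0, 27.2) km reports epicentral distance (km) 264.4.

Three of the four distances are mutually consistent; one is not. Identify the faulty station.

R

Solve using three stations at a time. Using P, Q, S (subtract circle equations pairwise → linear system) gives (x, y) ≈ (140.9, -59.3).
Distances from that point to each station vs reported:
  P: calculated 171.1 vs reported 171.1 → residual 0.0 km
  Q: calculated 110.2 vs reported 110.2 → residual 0.0 km
  R: calculated 243.8 vs reported 278.2 → residual 34.4 km
  S: calculated 264.4 vs reported 264.4 → residual 0.0 km
P, Q, S are mutually consistent (residuals ≈ 0); R is off by 34.4 km.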